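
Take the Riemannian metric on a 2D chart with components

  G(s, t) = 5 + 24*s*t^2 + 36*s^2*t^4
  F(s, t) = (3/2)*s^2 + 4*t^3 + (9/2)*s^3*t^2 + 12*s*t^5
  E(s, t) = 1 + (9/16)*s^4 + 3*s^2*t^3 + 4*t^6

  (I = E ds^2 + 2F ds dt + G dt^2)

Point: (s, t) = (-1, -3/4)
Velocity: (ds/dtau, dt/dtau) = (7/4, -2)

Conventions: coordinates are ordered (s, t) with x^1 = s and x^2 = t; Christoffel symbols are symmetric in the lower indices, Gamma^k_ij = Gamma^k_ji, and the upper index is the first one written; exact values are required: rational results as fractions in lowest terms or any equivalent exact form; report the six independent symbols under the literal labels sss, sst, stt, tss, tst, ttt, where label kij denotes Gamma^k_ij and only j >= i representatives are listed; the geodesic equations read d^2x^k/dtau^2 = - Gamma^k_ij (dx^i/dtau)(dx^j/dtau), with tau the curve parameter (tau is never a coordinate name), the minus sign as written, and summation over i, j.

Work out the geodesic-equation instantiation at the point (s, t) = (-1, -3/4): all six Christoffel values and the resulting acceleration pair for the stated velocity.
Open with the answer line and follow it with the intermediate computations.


Answer: Gamma_sss = 144/2969, Gamma_sst = -324/2969, Gamma_stt = -864/2969, Gamma_tss = 2112/2969, Gamma_tst = -4752/2969, Gamma_ttt = -12672/2969; accelerations (d^2s/dtau^2, d^2t/dtau^2) = (747/2969, 10956/2969)

E = 1033/1024, F = 33/256, G = 185/64 at the point
E_s = 9/32, E_t = -81/128, F_s = 447/256, F_t = -351/64, G_s = -297/32, G_t = -99/4
EG - F^2 = 2969/1024;  g^inv = (1024/2969) * [[185/64, -33/256], [-33/256, 1033/1024]]
first-kind symbols [ij,l] = (1/2)(d_i g_jl + d_j g_il - d_l g_ij): [ss,s] = E_s/2 = 9/64, [ss,t] = F_s - E_t/2 = 33/16, [st,s] = E_t/2 = -81/256, [st,t] = G_s/2 = -297/64, [tt,s] = F_t - G_s/2 = -27/32, [tt,t] = G_t/2 = -99/8
Gamma^s_ij = (G*[ij,s] - F*[ij,t])/(EG - F^2), Gamma^t_ij = (E*[ij,t] - F*[ij,s])/(EG - F^2)
Gamma_sss = 144/2969, Gamma_sst = -324/2969, Gamma_stt = -864/2969, Gamma_tss = 2112/2969, Gamma_tst = -4752/2969, Gamma_ttt = -12672/2969
d^2s/dtau^2 = -(Gamma_sss*(7/4)^2 + 2*Gamma_sst*(7/4)*(-2) + Gamma_stt*(-2)^2) = 747/2969
d^2t/dtau^2 = -(Gamma_tss*(7/4)^2 + 2*Gamma_tst*(7/4)*(-2) + Gamma_ttt*(-2)^2) = 10956/2969


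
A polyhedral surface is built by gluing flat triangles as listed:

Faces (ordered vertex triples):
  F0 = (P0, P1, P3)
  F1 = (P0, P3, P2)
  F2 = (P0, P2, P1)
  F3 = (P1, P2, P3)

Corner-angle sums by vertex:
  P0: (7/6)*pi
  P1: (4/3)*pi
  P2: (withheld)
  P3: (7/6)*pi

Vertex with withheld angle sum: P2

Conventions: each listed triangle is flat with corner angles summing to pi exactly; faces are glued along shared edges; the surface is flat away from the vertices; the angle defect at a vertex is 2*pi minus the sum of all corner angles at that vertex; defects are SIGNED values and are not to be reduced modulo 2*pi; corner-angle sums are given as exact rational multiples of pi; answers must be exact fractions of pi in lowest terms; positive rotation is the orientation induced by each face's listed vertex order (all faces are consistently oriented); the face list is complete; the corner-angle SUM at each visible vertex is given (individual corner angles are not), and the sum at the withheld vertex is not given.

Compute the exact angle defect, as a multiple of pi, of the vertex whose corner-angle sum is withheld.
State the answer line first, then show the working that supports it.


Answer: defect(P2) = (5/3)*pi

V = 4, E = 6, F = 4; chi = V - E + F = 2
Gauss-Bonnet: total defect = 2*pi*chi = 4*pi; visible defects sum to (7/3)*pi


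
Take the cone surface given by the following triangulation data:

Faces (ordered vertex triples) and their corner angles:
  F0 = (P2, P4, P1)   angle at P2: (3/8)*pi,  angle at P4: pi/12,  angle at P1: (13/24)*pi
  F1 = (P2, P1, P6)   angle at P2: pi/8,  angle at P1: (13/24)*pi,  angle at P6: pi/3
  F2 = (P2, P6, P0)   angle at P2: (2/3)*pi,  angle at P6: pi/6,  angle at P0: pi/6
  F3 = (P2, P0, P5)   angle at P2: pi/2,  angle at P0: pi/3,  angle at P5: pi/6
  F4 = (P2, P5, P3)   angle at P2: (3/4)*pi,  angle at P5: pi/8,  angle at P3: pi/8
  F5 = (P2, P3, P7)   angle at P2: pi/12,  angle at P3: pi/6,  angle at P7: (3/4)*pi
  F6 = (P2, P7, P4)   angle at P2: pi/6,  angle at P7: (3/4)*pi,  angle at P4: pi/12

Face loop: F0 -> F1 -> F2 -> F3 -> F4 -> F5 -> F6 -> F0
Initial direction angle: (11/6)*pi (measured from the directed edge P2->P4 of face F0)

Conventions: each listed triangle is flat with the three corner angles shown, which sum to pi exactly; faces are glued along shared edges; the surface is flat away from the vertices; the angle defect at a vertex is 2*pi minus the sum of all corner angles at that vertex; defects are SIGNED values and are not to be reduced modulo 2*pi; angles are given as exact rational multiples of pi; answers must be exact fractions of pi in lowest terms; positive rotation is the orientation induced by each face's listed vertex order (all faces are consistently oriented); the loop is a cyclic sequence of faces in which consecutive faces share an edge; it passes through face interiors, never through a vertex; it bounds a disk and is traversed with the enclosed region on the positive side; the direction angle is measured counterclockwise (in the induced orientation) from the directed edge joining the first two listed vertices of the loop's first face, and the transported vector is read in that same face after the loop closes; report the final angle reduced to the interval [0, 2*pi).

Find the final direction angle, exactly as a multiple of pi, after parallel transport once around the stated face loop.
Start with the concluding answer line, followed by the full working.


Answer: final direction angle = (7/6)*pi

enclosed vertex P2: corner angles sum to (8/3)*pi, defect = 2*pi - (8/3)*pi = (-2/3)*pi
adding the enclosed defects to the starting angle (mod 2*pi, induced orientation) gives the holonomy
final angle = (11/6)*pi - (2/3)*pi = (7/6)*pi (mod 2*pi)


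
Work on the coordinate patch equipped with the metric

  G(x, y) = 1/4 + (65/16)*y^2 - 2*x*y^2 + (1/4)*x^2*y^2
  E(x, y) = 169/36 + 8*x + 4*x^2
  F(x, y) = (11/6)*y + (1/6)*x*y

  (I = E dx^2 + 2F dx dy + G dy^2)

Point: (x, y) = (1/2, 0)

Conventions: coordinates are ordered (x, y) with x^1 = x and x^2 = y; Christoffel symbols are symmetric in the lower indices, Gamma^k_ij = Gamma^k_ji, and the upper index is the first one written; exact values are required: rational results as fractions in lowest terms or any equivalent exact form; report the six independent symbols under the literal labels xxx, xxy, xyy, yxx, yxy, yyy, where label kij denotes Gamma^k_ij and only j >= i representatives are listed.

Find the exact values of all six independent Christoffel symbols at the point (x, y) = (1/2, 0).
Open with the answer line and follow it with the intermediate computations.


Answer: Gamma_xxx = 216/349, Gamma_xxy = 0, Gamma_xyy = 69/349, Gamma_yxx = 0, Gamma_yxy = 0, Gamma_yyy = 0

E = 349/36, F = 0, G = 1/4 at the point
E_x = 12, E_y = 0, F_x = 0, F_y = 23/12, G_x = 0, G_y = 0
EG - F^2 = 349/144;  g^inv = (144/349) * [[1/4, 0], [0, 349/36]]
first-kind symbols [ij,l] = (1/2)(d_i g_jl + d_j g_il - d_l g_ij): [xx,x] = E_x/2 = 6, [xx,y] = F_x - E_y/2 = 0, [xy,x] = E_y/2 = 0, [xy,y] = G_x/2 = 0, [yy,x] = F_y - G_x/2 = 23/12, [yy,y] = G_y/2 = 0
Gamma^x_ij = (G*[ij,x] - F*[ij,y])/(EG - F^2), Gamma^y_ij = (E*[ij,y] - F*[ij,x])/(EG - F^2)


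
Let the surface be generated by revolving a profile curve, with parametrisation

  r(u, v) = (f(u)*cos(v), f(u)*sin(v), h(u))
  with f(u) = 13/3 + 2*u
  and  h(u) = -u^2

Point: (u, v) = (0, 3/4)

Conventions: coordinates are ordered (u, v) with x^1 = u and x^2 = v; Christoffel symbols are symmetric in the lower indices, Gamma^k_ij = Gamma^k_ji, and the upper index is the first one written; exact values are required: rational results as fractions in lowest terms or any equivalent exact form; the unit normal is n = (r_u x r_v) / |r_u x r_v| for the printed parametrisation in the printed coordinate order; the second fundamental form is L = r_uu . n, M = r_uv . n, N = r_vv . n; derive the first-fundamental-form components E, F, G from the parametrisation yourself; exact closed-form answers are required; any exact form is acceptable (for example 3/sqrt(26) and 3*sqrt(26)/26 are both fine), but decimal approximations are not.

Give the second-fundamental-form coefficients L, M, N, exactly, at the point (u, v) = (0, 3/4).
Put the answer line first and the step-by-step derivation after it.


Answer: L = -2, M = 0, N = 0

f = 13/3, f' = 2, f'' = 0, h' = 0, h'' = -2
E = 4, F = 0, G = 169/9; answer radicand W^2 = 4
unnormalised second-form numerators: l = -4, m = 0, n = 0; L = l/sqrt(4), and similarly M = m/sqrt(W^2), N = n/sqrt(W^2)


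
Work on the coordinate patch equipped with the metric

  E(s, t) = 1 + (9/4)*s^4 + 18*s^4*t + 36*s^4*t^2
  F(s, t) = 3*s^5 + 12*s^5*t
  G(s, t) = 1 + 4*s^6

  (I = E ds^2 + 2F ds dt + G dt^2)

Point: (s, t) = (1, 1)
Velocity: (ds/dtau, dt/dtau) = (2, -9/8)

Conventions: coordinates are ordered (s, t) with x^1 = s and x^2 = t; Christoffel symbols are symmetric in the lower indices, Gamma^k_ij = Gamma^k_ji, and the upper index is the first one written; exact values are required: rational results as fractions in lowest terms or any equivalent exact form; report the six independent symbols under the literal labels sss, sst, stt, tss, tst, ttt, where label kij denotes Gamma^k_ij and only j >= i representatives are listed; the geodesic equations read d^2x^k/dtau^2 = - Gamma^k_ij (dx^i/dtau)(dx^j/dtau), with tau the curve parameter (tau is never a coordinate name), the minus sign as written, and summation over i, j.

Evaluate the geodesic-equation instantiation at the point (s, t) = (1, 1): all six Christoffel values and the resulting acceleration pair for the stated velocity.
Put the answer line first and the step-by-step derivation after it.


Answer: Gamma_sss = 90/49, Gamma_sst = 36/49, Gamma_stt = 0, Gamma_tss = 24/49, Gamma_tst = 48/245, Gamma_ttt = 0; accelerations (d^2s/dtau^2, d^2t/dtau^2) = (-198/49, -264/245)

E = 229/4, F = 15, G = 5 at the point
E_s = 225, E_t = 90, F_s = 75, F_t = 12, G_s = 24, G_t = 0
EG - F^2 = 245/4;  g^inv = (4/245) * [[5, -15], [-15, 229/4]]
first-kind symbols [ij,l] = (1/2)(d_i g_jl + d_j g_il - d_l g_ij): [ss,s] = E_s/2 = 225/2, [ss,t] = F_s - E_t/2 = 30, [st,s] = E_t/2 = 45, [st,t] = G_s/2 = 12, [tt,s] = F_t - G_s/2 = 0, [tt,t] = G_t/2 = 0
Gamma^s_ij = (G*[ij,s] - F*[ij,t])/(EG - F^2), Gamma^t_ij = (E*[ij,t] - F*[ij,s])/(EG - F^2)
Gamma_sss = 90/49, Gamma_sst = 36/49, Gamma_stt = 0, Gamma_tss = 24/49, Gamma_tst = 48/245, Gamma_ttt = 0
d^2s/dtau^2 = -(Gamma_sss*(2)^2 + 2*Gamma_sst*(2)*(-9/8) + Gamma_stt*(-9/8)^2) = -198/49
d^2t/dtau^2 = -(Gamma_tss*(2)^2 + 2*Gamma_tst*(2)*(-9/8) + Gamma_ttt*(-9/8)^2) = -264/245


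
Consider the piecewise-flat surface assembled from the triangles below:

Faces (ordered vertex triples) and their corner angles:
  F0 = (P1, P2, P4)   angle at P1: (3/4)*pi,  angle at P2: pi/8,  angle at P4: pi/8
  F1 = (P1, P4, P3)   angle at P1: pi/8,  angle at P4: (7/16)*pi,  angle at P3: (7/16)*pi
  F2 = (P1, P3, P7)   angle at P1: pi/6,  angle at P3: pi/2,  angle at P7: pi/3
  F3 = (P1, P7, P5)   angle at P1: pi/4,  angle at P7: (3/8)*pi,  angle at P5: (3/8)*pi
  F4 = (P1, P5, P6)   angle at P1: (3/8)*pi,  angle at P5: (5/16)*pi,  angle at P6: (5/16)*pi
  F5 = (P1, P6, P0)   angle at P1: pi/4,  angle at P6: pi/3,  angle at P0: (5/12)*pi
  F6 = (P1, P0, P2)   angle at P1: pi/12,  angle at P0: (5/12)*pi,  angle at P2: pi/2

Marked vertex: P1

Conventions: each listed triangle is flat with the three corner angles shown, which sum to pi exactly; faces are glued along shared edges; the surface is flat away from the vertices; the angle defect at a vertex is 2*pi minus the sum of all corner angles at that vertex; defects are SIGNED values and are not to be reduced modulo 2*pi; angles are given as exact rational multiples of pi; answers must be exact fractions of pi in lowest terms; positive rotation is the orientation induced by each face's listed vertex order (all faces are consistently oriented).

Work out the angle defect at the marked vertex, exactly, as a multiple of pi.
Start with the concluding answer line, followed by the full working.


Answer: defect(P1) = 0

Sum of corner angles at P1: 2*pi
defect = 2*pi - 2*pi


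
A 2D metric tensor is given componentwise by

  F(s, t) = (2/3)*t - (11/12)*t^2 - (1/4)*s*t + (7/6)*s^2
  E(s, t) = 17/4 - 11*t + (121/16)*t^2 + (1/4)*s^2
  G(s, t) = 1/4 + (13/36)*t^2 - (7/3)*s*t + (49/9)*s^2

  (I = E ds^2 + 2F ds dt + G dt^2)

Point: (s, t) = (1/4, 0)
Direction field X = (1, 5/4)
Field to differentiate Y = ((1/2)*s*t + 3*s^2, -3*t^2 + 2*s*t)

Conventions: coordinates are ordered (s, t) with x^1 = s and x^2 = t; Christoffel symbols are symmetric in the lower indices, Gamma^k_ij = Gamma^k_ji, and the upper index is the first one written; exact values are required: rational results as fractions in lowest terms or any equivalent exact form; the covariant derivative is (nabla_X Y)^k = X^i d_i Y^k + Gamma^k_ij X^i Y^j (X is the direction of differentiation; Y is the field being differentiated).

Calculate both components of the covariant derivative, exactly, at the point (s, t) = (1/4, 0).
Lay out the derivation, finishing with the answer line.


E = 273/64, F = 7/96, G = 85/144 at the point
E_s = 1/8, E_t = -11, F_s = 7/12, F_t = 29/48, G_s = 49/18, G_t = -7/12
EG - F^2 = 5789/2304;  g^inv = (2304/5789) * [[85/144, -7/96], [-7/96, 273/64]]
first-kind symbols [ij,l] = (1/2)(d_i g_jl + d_j g_il - d_l g_ij): [ss,s] = E_s/2 = 1/16, [ss,t] = F_s - E_t/2 = 73/12, [st,s] = E_t/2 = -11/2, [st,t] = G_s/2 = 49/36, [tt,s] = F_t - G_s/2 = -109/144, [tt,t] = G_t/2 = -7/24
Gamma^s_ij = (G*[ij,s] - F*[ij,t])/(EG - F^2), Gamma^t_ij = (E*[ij,t] - F*[ij,s])/(EG - F^2)
Gamma_sss = -937/5789, Gamma_sst = -23126/17367, Gamma_stt = -8824/52101, Gamma_tss = 17079/1654, Gamma_tst = 2043/827, Gamma_ttt = -1174/2481
X = (1, 5/4), Y = (3/16, 0) at the point

Answer: (nabla_X Y)^s = 60845/46312, (nabla_X Y)^t = 166199/52928


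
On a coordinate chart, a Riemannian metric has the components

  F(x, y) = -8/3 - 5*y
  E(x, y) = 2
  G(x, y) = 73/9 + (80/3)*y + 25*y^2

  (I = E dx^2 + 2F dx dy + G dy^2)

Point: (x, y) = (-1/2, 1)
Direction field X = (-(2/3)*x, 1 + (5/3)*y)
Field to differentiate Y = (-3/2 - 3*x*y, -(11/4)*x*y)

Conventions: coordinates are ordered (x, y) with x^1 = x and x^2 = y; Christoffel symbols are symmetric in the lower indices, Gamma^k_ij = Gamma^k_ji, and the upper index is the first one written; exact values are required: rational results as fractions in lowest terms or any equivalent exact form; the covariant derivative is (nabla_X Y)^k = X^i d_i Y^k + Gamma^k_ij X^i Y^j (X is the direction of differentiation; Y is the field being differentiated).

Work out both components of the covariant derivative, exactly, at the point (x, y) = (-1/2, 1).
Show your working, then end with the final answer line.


E = 2, F = -23/3, G = 538/9 at the point
E_x = 0, E_y = 0, F_x = 0, F_y = -5, G_x = 0, G_y = 230/3
EG - F^2 = 547/9;  g^inv = (9/547) * [[538/9, 23/3], [23/3, 2]]
first-kind symbols [ij,l] = (1/2)(d_i g_jl + d_j g_il - d_l g_ij): [xx,x] = E_x/2 = 0, [xx,y] = F_x - E_y/2 = 0, [xy,x] = E_y/2 = 0, [xy,y] = G_x/2 = 0, [yy,x] = F_y - G_x/2 = -5, [yy,y] = G_y/2 = 115/3
Gamma^x_ij = (G*[ij,x] - F*[ij,y])/(EG - F^2), Gamma^y_ij = (E*[ij,y] - F*[ij,x])/(EG - F^2)
Gamma_xxx = 0, Gamma_xxy = 0, Gamma_xyy = -45/547, Gamma_yxx = 0, Gamma_yxy = 0, Gamma_yyy = 345/547
X = (1/3, 8/3), Y = (0, 11/8) at the point

Answer: (nabla_X Y)^x = 1476/547, (nabla_X Y)^y = 11077/2188


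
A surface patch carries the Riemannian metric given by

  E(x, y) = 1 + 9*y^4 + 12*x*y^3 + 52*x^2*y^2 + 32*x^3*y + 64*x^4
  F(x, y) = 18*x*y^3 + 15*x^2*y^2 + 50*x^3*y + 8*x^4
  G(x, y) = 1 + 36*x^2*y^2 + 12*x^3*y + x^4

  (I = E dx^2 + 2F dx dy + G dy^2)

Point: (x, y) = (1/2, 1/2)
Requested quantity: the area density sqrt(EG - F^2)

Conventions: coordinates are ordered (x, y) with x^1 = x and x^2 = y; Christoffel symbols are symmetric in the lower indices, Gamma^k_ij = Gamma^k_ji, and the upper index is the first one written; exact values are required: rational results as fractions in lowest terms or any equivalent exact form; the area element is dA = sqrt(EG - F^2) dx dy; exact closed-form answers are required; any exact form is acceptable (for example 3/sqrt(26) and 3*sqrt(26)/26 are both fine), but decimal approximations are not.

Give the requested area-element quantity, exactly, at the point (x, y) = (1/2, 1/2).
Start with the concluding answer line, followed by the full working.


Answer: sqrt(EG - F^2) = 3*sqrt(26)/4

E = 185/16, F = 91/16, G = 65/16; EG - F^2 = 117/8


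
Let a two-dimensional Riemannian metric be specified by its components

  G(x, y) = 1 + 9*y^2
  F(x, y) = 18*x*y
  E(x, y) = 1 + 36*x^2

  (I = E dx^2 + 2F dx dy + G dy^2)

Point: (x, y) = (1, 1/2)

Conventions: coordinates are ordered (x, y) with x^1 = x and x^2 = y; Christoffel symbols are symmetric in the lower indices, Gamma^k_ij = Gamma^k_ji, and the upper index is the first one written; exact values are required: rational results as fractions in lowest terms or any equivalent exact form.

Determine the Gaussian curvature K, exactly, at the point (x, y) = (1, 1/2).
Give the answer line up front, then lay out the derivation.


Answer: K = 288/24649

E = 37, F = 9, G = 13/4, EG - F^2 = 157/4 at the point
E_x = 72, E_y = 0, F_x = 9, F_y = 18, G_x = 0, G_y = 9
E_yy = 0, F_xy = 18, G_xx = 0
Using the Brioschi determinant formula for K from the metric derivatives:
M1 = [[-E_yy/2 + F_xy - G_xx/2, E_x/2, F_x - E_y/2], [F_y - G_x/2, E, F], [G_y/2, F, G]] = [[18, 36, 9], [18, 37, 9], [9/2, 9, 13/4]]; det M1 = 18
M2 = [[0, E_y/2, G_x/2], [E_y/2, E, F], [G_x/2, F, G]] = [[0, 0, 0], [0, 37, 9], [0, 9, 13/4]]; det M2 = 0
det M1 - det M2 = 18; K = 18 / (157/4)^2 = 288/24649


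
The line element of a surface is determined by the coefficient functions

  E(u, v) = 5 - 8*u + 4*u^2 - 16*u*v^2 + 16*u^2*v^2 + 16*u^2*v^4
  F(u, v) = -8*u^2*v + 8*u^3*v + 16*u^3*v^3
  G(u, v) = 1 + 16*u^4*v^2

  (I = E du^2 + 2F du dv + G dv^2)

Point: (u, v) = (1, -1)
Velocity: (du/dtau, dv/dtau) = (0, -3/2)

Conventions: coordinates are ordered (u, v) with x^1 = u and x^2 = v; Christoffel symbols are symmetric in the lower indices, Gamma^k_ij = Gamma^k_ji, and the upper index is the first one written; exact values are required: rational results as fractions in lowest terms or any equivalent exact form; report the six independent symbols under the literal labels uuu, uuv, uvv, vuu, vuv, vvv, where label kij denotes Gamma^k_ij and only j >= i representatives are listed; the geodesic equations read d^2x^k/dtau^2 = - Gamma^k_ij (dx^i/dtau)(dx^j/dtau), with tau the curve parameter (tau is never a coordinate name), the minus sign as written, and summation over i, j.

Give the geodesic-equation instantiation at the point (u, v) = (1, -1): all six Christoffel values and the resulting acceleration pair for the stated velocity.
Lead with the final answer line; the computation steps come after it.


Answer: Gamma_uuu = 8/11, Gamma_uuv = -32/33, Gamma_uvv = 16/33, Gamma_vuu = -8/11, Gamma_vuv = 32/33, Gamma_vvv = -16/33; accelerations (d^2u/dtau^2, d^2v/dtau^2) = (-12/11, 12/11)

E = 17, F = -16, G = 17 at the point
E_u = 48, E_v = -64, F_u = -56, F_v = 48, G_u = 64, G_v = -32
EG - F^2 = 33;  g^inv = (1/33) * [[17, 16], [16, 17]]
first-kind symbols [ij,l] = (1/2)(d_i g_jl + d_j g_il - d_l g_ij): [uu,u] = E_u/2 = 24, [uu,v] = F_u - E_v/2 = -24, [uv,u] = E_v/2 = -32, [uv,v] = G_u/2 = 32, [vv,u] = F_v - G_u/2 = 16, [vv,v] = G_v/2 = -16
Gamma^u_ij = (G*[ij,u] - F*[ij,v])/(EG - F^2), Gamma^v_ij = (E*[ij,v] - F*[ij,u])/(EG - F^2)
Gamma_uuu = 8/11, Gamma_uuv = -32/33, Gamma_uvv = 16/33, Gamma_vuu = -8/11, Gamma_vuv = 32/33, Gamma_vvv = -16/33
d^2u/dtau^2 = -(Gamma_uuu*(0)^2 + 2*Gamma_uuv*(0)*(-3/2) + Gamma_uvv*(-3/2)^2) = -12/11
d^2v/dtau^2 = -(Gamma_vuu*(0)^2 + 2*Gamma_vuv*(0)*(-3/2) + Gamma_vvv*(-3/2)^2) = 12/11


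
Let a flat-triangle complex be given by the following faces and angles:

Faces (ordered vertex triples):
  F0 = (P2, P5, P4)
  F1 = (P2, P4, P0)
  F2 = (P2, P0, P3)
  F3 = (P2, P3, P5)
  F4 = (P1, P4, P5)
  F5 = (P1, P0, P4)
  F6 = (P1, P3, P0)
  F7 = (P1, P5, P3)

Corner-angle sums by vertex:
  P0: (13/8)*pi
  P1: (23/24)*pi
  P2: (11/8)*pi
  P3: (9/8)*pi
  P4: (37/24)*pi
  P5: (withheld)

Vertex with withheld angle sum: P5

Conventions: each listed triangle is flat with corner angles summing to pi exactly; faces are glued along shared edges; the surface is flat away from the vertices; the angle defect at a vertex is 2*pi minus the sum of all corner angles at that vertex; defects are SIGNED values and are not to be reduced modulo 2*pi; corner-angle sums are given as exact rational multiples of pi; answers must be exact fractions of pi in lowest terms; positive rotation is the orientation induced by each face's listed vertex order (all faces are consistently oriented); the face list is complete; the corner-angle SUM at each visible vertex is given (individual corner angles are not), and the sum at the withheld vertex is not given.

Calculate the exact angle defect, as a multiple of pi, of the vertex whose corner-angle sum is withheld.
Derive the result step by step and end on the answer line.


V = 6, E = 12, F = 8; chi = V - E + F = 2
Gauss-Bonnet: total defect = 2*pi*chi = 4*pi; visible defects sum to (27/8)*pi

Answer: defect(P5) = (5/8)*pi


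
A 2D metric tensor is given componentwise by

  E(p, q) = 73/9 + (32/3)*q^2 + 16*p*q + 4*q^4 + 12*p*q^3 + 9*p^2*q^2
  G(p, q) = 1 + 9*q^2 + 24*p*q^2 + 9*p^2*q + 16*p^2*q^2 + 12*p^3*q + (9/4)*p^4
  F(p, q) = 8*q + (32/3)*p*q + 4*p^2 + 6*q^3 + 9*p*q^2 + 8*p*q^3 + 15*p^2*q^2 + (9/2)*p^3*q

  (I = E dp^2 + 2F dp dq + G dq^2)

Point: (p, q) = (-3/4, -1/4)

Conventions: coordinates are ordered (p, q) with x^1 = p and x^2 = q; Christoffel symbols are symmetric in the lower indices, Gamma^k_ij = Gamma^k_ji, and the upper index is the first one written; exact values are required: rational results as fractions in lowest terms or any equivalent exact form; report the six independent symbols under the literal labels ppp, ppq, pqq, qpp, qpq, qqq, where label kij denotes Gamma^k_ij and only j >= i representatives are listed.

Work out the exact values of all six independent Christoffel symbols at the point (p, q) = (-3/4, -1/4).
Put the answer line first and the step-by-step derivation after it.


Answer: Gamma_ppp = -23184/119461, Gamma_ppq = -100464/119461, Gamma_pqq = 0, Gamma_qpp = -5832/119461, Gamma_qpq = -25272/119461, Gamma_qqq = 0

E = 28225/2304, F = 1449/512, G = 1753/1024 at the point
E_p = -161/32, E_q = -2093/96, F_p = -4429/384, F_q = -351/128, G_p = -351/64, G_q = 0
EG - F^2 = 119461/9216;  g^inv = (9216/119461) * [[1753/1024, -1449/512], [-1449/512, 28225/2304]]
first-kind symbols [ij,l] = (1/2)(d_i g_jl + d_j g_il - d_l g_ij): [pp,p] = E_p/2 = -161/64, [pp,q] = F_p - E_q/2 = -81/128, [pq,p] = E_q/2 = -2093/192, [pq,q] = G_p/2 = -351/128, [qq,p] = F_q - G_p/2 = 0, [qq,q] = G_q/2 = 0
Gamma^p_ij = (G*[ij,p] - F*[ij,q])/(EG - F^2), Gamma^q_ij = (E*[ij,q] - F*[ij,p])/(EG - F^2)


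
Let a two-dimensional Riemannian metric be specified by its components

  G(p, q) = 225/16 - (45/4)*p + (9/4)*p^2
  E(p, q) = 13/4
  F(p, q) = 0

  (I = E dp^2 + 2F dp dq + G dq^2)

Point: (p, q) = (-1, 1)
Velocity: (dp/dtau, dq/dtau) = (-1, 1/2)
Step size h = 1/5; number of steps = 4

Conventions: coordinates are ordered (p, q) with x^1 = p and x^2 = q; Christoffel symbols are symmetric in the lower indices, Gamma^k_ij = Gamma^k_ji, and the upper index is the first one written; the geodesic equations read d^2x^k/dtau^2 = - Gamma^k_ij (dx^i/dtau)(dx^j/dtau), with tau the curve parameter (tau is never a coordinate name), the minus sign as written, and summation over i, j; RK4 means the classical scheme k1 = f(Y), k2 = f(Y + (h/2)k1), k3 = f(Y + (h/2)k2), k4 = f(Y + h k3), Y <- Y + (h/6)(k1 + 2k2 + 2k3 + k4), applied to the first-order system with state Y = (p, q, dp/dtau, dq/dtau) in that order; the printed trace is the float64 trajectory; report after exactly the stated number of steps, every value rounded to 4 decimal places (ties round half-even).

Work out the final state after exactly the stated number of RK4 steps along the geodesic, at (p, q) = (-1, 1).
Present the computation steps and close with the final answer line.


f(Y) = (dp/dtau, dq/dtau, -Gamma^p_ij Y'^i Y'^j, -Gamma^q_ij Y'^i Y'^j) with the Gammas evaluated at the stage position; h = 0.200000; intermediate values shown to 6 dp
step 0: p = -1.0000, q = 1.0000, dp/dtau = -1.0000, dq/dtau = 0.5000
step 1:
  k1: at (p, q) = (-1.000000, 1.000000), (dp/dtau, dq/dtau) = (-1.000000, 0.500000); Gamma_ppp = 0.000000, Gamma_ppq = 0.000000, Gamma_pqq = 2.423077, Gamma_qpp = 0.000000, Gamma_qpq = -0.285714, Gamma_qqq = 0.000000; k1 = (-1.000000, 0.500000, -0.605769, -0.285714)
  k2: at (p, q) = (-1.100000, 1.050000), (dp/dtau, dq/dtau) = (-1.060577, 0.471429); Gamma_ppp = 0.000000, Gamma_ppq = 0.000000, Gamma_pqq = 2.492308, Gamma_qpp = 0.000000, Gamma_qpq = -0.277778, Gamma_qqq = 0.000000; k2 = (-1.060577, 0.471429, -0.553903, -0.277770)
  k3: at (p, q) = (-1.106058, 1.047143), (dp/dtau, dq/dtau) = (-1.055390, 0.472223); Gamma_ppp = 0.000000, Gamma_ppq = 0.000000, Gamma_pqq = 2.496501, Gamma_qpp = 0.000000, Gamma_qpq = -0.277311, Gamma_qqq = 0.000000; k3 = (-1.055390, 0.472223, -0.556706, -0.276412)
  k4: at (p, q) = (-1.211078, 1.094445), (dp/dtau, dq/dtau) = (-1.111341, 0.444718); Gamma_ppp = 0.000000, Gamma_ppq = 0.000000, Gamma_pqq = 2.569208, Gamma_qpp = 0.000000, Gamma_qpq = -0.269463, Gamma_qqq = 0.000000; k4 = (-1.111341, 0.444718, -0.508122, -0.266355)
  Y <- Y + (h/6)(k1 + 2k2 + 2k3 + k4): p = -1.2114, q = 1.0944, dp/dtau = -1.1112, dq/dtau = 0.4447
step 2:
  k1: at (p, q) = (-1.211443, 1.094401), (dp/dtau, dq/dtau) = (-1.111170, 0.444652); Gamma_ppp = 0.000000, Gamma_ppq = 0.000000, Gamma_pqq = 2.569460, Gamma_qpp = 0.000000, Gamma_qpq = -0.269437, Gamma_qqq = 0.000000; k1 = (-1.111170, 0.444652, -0.508022, -0.266249)
  k2: at (p, q) = (-1.322560, 1.138866), (dp/dtau, dq/dtau) = (-1.161973, 0.418027); Gamma_ppp = 0.000000, Gamma_ppq = 0.000000, Gamma_pqq = 2.646387, Gamma_qpp = 0.000000, Gamma_qpq = -0.261605, Gamma_qqq = 0.000000; k2 = (-1.161973, 0.418027, -0.462448, -0.254142)
  k3: at (p, q) = (-1.327640, 1.136203), (dp/dtau, dq/dtau) = (-1.157415, 0.419238); Gamma_ppp = 0.000000, Gamma_ppq = 0.000000, Gamma_pqq = 2.649904, Gamma_qpp = 0.000000, Gamma_qpq = -0.261258, Gamma_qqq = 0.000000; k3 = (-1.157415, 0.419238, -0.465749, -0.253541)
  k4: at (p, q) = (-1.442926, 1.178248), (dp/dtau, dq/dtau) = (-1.204320, 0.393944); Gamma_ppp = 0.000000, Gamma_ppq = 0.000000, Gamma_pqq = 2.729718, Gamma_qpp = 0.000000, Gamma_qpq = -0.253619, Gamma_qqq = 0.000000; k4 = (-1.204320, 0.393944, -0.423630, -0.240651)
  Y <- Y + (h/6)(k1 + 2k2 + 2k3 + k4): p = -1.4433, q = 1.1782, dp/dtau = -1.2041, dq/dtau = 0.3939
step 3:
  k1: at (p, q) = (-1.443251, 1.178172), (dp/dtau, dq/dtau) = (-1.204105, 0.393910); Gamma_ppp = 0.000000, Gamma_ppq = 0.000000, Gamma_pqq = 2.729943, Gamma_qpp = 0.000000, Gamma_qpq = -0.253598, Gamma_qqq = 0.000000; k1 = (-1.204105, 0.393910, -0.423592, -0.240567)
  k2: at (p, q) = (-1.563662, 1.217563), (dp/dtau, dq/dtau) = (-1.246464, 0.369853); Gamma_ppp = 0.000000, Gamma_ppq = 0.000000, Gamma_pqq = 2.813304, Gamma_qpp = 0.000000, Gamma_qpq = -0.246083, Gamma_qqq = 0.000000; k2 = (-1.246464, 0.369853, -0.384836, -0.226893)
  k3: at (p, q) = (-1.567898, 1.215157), (dp/dtau, dq/dtau) = (-1.242589, 0.371221); Gamma_ppp = 0.000000, Gamma_ppq = 0.000000, Gamma_pqq = 2.816237, Gamma_qpp = 0.000000, Gamma_qpq = -0.245827, Gamma_qqq = 0.000000; k3 = (-1.242589, 0.371221, -0.388091, -0.226788)
  k4: at (p, q) = (-1.691769, 1.252416), (dp/dtau, dq/dtau) = (-1.281723, 0.348552); Gamma_ppp = 0.000000, Gamma_ppq = 0.000000, Gamma_pqq = 2.901994, Gamma_qpp = 0.000000, Gamma_qpq = -0.238563, Gamma_qqq = 0.000000; k4 = (-1.281723, 0.348552, -0.352560, -0.213155)
  Y <- Y + (h/6)(k1 + 2k2 + 2k3 + k4): p = -1.6920, q = 1.2523, dp/dtau = -1.2815, dq/dtau = 0.3485
step 4:
  k1: at (p, q) = (-1.692049, 1.252325), (dp/dtau, dq/dtau) = (-1.281505, 0.348540); Gamma_ppp = 0.000000, Gamma_ppq = 0.000000, Gamma_pqq = 2.902188, Gamma_qpp = 0.000000, Gamma_qpq = -0.238547, Gamma_qqq = 0.000000; k1 = (-1.281505, 0.348540, -0.352559, -0.213097)
  k2: at (p, q) = (-1.820200, 1.287179), (dp/dtau, dq/dtau) = (-1.316761, 0.327231); Gamma_ppp = 0.000000, Gamma_ppq = 0.000000, Gamma_pqq = 2.990907, Gamma_qpp = 0.000000, Gamma_qpq = -0.231471, Gamma_qqq = 0.000000; k2 = (-1.316761, 0.327231, -0.320266, -0.199474)
  k3: at (p, q) = (-1.823725, 1.285048), (dp/dtau, dq/dtau) = (-1.313532, 0.328593); Gamma_ppp = 0.000000, Gamma_ppq = 0.000000, Gamma_pqq = 2.993348, Gamma_qpp = 0.000000, Gamma_qpq = -0.231282, Gamma_qqq = 0.000000; k3 = (-1.313532, 0.328593, -0.323202, -0.199651)
  k4: at (p, q) = (-1.954756, 1.318044), (dp/dtau, dq/dtau) = (-1.346146, 0.308610); Gamma_ppp = 0.000000, Gamma_ppq = 0.000000, Gamma_pqq = 3.084062, Gamma_qpp = 0.000000, Gamma_qpq = -0.224479, Gamma_qqq = 0.000000; k4 = (-1.346146, 0.308610, -0.293727, -0.186513)
  Y <- Y + (h/6)(k1 + 2k2 + 2k3 + k4): p = -1.9550, q = 1.3180, dp/dtau = -1.3459, dq/dtau = 0.3086

Answer: p = -1.9550, q = 1.3180, dp/dtau = -1.3459, dq/dtau = 0.3086


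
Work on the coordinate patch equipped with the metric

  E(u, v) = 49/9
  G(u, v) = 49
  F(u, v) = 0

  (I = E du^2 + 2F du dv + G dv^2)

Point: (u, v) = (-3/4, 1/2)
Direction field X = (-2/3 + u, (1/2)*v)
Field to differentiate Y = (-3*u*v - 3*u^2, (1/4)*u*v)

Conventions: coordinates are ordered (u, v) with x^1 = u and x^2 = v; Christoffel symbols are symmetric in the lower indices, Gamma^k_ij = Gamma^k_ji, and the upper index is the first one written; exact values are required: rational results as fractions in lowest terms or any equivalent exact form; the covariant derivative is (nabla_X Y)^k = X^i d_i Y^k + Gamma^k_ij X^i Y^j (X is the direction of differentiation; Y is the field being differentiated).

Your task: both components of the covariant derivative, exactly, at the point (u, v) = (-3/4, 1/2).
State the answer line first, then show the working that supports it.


Answer: (nabla_X Y)^u = -59/16, (nabla_X Y)^v = -43/192

E = 49/9, F = 0, G = 49 at the point
E_u = 0, E_v = 0, F_u = 0, F_v = 0, G_u = 0, G_v = 0
EG - F^2 = 2401/9;  g^inv = (9/2401) * [[49, 0], [0, 49/9]]
first-kind symbols [ij,l] = (1/2)(d_i g_jl + d_j g_il - d_l g_ij): [uu,u] = E_u/2 = 0, [uu,v] = F_u - E_v/2 = 0, [uv,u] = E_v/2 = 0, [uv,v] = G_u/2 = 0, [vv,u] = F_v - G_u/2 = 0, [vv,v] = G_v/2 = 0
Gamma^u_ij = (G*[ij,u] - F*[ij,v])/(EG - F^2), Gamma^v_ij = (E*[ij,v] - F*[ij,u])/(EG - F^2)
Gamma_uuu = 0, Gamma_uuv = 0, Gamma_uvv = 0, Gamma_vuu = 0, Gamma_vuv = 0, Gamma_vvv = 0
X = (-17/12, 1/4), Y = (-9/16, -3/32) at the point


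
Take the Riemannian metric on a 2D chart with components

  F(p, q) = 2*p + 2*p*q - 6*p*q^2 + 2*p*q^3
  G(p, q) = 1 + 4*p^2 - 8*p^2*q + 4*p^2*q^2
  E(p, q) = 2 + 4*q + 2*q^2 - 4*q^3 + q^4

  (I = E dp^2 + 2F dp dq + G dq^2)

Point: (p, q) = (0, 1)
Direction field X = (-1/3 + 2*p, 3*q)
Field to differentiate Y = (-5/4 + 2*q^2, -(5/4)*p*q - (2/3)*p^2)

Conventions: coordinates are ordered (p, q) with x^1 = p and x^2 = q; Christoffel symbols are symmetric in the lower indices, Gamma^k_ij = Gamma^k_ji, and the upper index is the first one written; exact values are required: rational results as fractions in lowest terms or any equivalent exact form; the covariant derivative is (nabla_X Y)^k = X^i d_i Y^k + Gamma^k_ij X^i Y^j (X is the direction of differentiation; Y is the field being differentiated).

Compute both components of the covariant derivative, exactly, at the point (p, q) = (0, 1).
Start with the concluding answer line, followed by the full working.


Answer: (nabla_X Y)^p = 12, (nabla_X Y)^q = 5/12

E = 5, F = 0, G = 1 at the point
E_p = 0, E_q = 0, F_p = 0, F_q = 0, G_p = 0, G_q = 0
EG - F^2 = 5;  g^inv = (1/5) * [[1, 0], [0, 5]]
first-kind symbols [ij,l] = (1/2)(d_i g_jl + d_j g_il - d_l g_ij): [pp,p] = E_p/2 = 0, [pp,q] = F_p - E_q/2 = 0, [pq,p] = E_q/2 = 0, [pq,q] = G_p/2 = 0, [qq,p] = F_q - G_p/2 = 0, [qq,q] = G_q/2 = 0
Gamma^p_ij = (G*[ij,p] - F*[ij,q])/(EG - F^2), Gamma^q_ij = (E*[ij,q] - F*[ij,p])/(EG - F^2)
Gamma_ppp = 0, Gamma_ppq = 0, Gamma_pqq = 0, Gamma_qpp = 0, Gamma_qpq = 0, Gamma_qqq = 0
X = (-1/3, 3), Y = (3/4, 0) at the point


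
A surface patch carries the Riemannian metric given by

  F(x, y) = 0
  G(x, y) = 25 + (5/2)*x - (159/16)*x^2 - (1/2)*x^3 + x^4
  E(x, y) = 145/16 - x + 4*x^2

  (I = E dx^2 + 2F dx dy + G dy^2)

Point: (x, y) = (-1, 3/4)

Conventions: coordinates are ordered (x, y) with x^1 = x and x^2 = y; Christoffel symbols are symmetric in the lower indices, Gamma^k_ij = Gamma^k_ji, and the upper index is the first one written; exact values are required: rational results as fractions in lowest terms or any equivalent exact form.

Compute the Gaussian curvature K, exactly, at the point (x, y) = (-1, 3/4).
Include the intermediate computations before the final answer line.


E = 225/16, F = 0, G = 225/16, EG - F^2 = 50625/256 at the point
E_x = -9, E_y = 0, F_x = 0, F_y = 0, G_x = 135/8, G_y = 0
E_yy = 0, F_xy = 0, G_xx = -39/8
K follows from Brioschi's formula, (det M1 - det M2)/(EG - F^2)^2.
M1 = [[-E_yy/2 + F_xy - G_xx/2, E_x/2, F_x - E_y/2], [F_y - G_x/2, E, F], [G_y/2, F, G]] = [[39/16, -9/2, 0], [-135/16, 225/16, 0], [0, 0, 225/16]]; det M1 = -212625/4096
M2 = [[0, E_y/2, G_x/2], [E_y/2, E, F], [G_x/2, F, G]] = [[0, 0, 135/16], [0, 225/16, 0], [135/16, 0, 225/16]]; det M2 = -4100625/4096
det M1 - det M2 = 30375/32; K = 30375/32 / (50625/256)^2 = 2048/84375

Answer: K = 2048/84375


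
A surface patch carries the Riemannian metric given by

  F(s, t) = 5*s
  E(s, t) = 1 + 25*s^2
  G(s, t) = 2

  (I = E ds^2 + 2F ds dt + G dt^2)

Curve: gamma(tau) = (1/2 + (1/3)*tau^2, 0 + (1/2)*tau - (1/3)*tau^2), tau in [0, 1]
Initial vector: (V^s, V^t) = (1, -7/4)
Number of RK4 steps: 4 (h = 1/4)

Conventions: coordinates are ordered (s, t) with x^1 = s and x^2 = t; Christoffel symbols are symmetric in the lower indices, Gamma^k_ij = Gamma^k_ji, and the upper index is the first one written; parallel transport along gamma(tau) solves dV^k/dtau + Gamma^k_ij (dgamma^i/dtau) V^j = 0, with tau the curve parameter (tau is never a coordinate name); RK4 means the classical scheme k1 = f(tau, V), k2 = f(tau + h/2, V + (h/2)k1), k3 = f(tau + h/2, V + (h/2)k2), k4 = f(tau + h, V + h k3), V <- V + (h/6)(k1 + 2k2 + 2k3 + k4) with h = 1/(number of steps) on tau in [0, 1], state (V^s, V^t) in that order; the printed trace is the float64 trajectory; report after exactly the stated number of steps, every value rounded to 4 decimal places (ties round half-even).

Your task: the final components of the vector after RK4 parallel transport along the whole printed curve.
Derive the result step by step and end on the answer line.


gamma'(tau) = ((2/3)*tau, 1/2 - (2/3)*tau); f(tau, V)^k = -Gamma^k_ij(gamma(tau)) gamma'^i(tau) V^j; h = 1/4; intermediate values shown to 6 dp
curve data and Christoffel symbols at the stage parameters:
  tau = 0.000000: gamma = (0.500000, 0.000000), gamma' = (0.000000, 0.500000); Gamma_sss = 1.515152, Gamma_sst = 0.000000, Gamma_stt = 0.000000, Gamma_tss = 0.606061, Gamma_tst = 0.000000, Gamma_ttt = 0.000000
  tau = 0.125000: gamma = (0.505208, 0.057292), gamma' = (0.083333, 0.416667); Gamma_sss = 1.507025, Gamma_sst = 0.000000, Gamma_stt = 0.000000, Gamma_tss = 0.596596, Gamma_tst = 0.000000, Gamma_ttt = 0.000000
  tau = 0.250000: gamma = (0.520833, 0.104167), gamma' = (0.166667, 0.333333); Gamma_sss = 1.482726, Gamma_sst = 0.000000, Gamma_stt = 0.000000, Gamma_tss = 0.569367, Gamma_tst = 0.000000, Gamma_ttt = 0.000000
  tau = 0.375000: gamma = (0.546875, 0.140625), gamma' = (0.250000, 0.250000); Gamma_sss = 1.442667, Gamma_sst = 0.000000, Gamma_stt = 0.000000, Gamma_tss = 0.527604, Gamma_tst = 0.000000, Gamma_ttt = 0.000000
  tau = 0.500000: gamma = (0.583333, 0.166667), gamma' = (0.333333, 0.166667); Gamma_sss = 1.387971, Gamma_sst = 0.000000, Gamma_stt = 0.000000, Gamma_tss = 0.475876, Gamma_tst = 0.000000, Gamma_ttt = 0.000000
  tau = 0.625000: gamma = (0.630208, 0.182292), gamma' = (0.416667, 0.083333); Gamma_sss = 1.320741, Gamma_sst = 0.000000, Gamma_stt = 0.000000, Gamma_tss = 0.419144, Gamma_tst = 0.000000, Gamma_ttt = 0.000000
  tau = 0.750000: gamma = (0.687500, 0.187500), gamma' = (0.500000, 0.000000); Gamma_sss = 1.243992, Gamma_sst = 0.000000, Gamma_stt = 0.000000, Gamma_tss = 0.361889, Gamma_tst = 0.000000, Gamma_ttt = 0.000000
  tau = 0.875000: gamma = (0.755208, 0.182292), gamma' = (0.583333, -0.083333); Gamma_sss = 1.161252, Gamma_sst = 0.000000, Gamma_stt = 0.000000, Gamma_tss = 0.307532, Gamma_tst = 0.000000, Gamma_ttt = 0.000000
  tau = 1.000000: gamma = (0.833333, 0.166667), gamma' = (0.666667, -0.166667); Gamma_sss = 1.076040, Gamma_sst = 0.000000, Gamma_stt = 0.000000, Gamma_tss = 0.258250, Gamma_tst = 0.000000, Gamma_ttt = 0.000000
step 0: V^s = 1.0000, V^t = -1.7500
step 1: k1 = (0.000000, 0.000000), k2 = (-0.125585, -0.049716), k3 = (-0.123614, -0.048936), k4 = (-0.239484, -0.091962); V <- V + (h/6)(k1 + 2k2 + 2k3 + k4): V^s = 0.9693, V^t = -1.7621
step 2: k1 = (-0.239523, -0.091977), k2 = (-0.338779, -0.123896), k3 = (-0.334305, -0.122260), k4 = (-0.409765, -0.140491); V <- V + (h/6)(k1 + 2k2 + 2k3 + k4): V^s = 0.8861, V^t = -1.7923
step 3: k1 = (-0.409965, -0.140560), k2 = (-0.459434, -0.145804), k3 = (-0.456031, -0.144724), k4 = (-0.480245, -0.139708); V <- V + (h/6)(k1 + 2k2 + 2k3 + k4): V^s = 0.7727, V^t = -1.8281
step 4: k1 = (-0.480635, -0.139821), k2 = (-0.482747, -0.127845), k3 = (-0.482569, -0.127797), k4 = (-0.467782, -0.112268); V <- V + (h/6)(k1 + 2k2 + 2k3 + k4): V^s = 0.6528, V^t = -1.8599

Answer: V^s = 0.6528, V^t = -1.8599


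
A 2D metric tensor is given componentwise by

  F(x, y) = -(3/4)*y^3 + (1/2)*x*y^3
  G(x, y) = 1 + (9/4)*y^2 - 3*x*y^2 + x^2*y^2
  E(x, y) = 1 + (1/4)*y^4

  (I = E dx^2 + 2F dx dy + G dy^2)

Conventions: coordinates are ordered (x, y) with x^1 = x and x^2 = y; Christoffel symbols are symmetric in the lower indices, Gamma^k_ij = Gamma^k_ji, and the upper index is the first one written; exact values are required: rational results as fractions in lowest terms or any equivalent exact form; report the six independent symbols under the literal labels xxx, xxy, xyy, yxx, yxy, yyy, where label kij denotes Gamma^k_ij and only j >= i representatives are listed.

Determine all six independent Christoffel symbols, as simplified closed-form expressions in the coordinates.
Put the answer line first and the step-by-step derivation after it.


Answer: Gamma_xxx = 0, Gamma_xxy = 2*y^3/(4*x^2*y^2 - 12*x*y^2 + y^4 + 9*y^2 + 4), Gamma_xyy = (2*x*y^2 - 3*y^2)/(4*x^2*y^2 - 12*x*y^2 + y^4 + 9*y^2 + 4), Gamma_yxx = 0, Gamma_yxy = (4*x*y^2 - 6*y^2)/(4*x^2*y^2 - 12*x*y^2 + y^4 + 9*y^2 + 4), Gamma_yyy = (4*x^2*y - 12*x*y + 9*y)/(4*x^2*y^2 - 12*x*y^2 + y^4 + 9*y^2 + 4)

E = 1 + (1/4)*y^4; F = -(3/4)*y^3 + (1/2)*x*y^3; G = 1 + (9/4)*y^2 - 3*x*y^2 + x^2*y^2
Gamma^k_ij = (1/2) g^{kl} (d_i g_jl + d_j g_il - d_l g_ij), with g^inv = (1/(EG-F^2)) [[G, -F], [-F, E]]
first partials: E_x = 0, E_y = y^3, F_x = (1/2)*y^3, F_y = -(9/4)*y^2 + (3/2)*x*y^2, G_x = -3*y^2 + 2*x*y^2, G_y = (9/2)*y - 6*x*y + 2*x^2*y
D = EG - F^2 = 1 + (9/4)*y^2 - 3*x*y^2 + (1/4)*y^4 + x^2*y^2
expanded: Gamma^x_xx = (G E_x - 2F F_x + F E_y)/(2D), Gamma^x_xy = (G E_y - F G_x)/(2D), Gamma^x_yy = (2G F_y - G G_x - F G_y)/(2D), Gamma^y_xx = (2E F_x - E E_y - F E_x)/(2D), Gamma^y_xy = (E G_x - F E_y)/(2D), Gamma^y_yy = (E G_y - 2F F_y + F G_x)/(2D); substitute and cancel common factors


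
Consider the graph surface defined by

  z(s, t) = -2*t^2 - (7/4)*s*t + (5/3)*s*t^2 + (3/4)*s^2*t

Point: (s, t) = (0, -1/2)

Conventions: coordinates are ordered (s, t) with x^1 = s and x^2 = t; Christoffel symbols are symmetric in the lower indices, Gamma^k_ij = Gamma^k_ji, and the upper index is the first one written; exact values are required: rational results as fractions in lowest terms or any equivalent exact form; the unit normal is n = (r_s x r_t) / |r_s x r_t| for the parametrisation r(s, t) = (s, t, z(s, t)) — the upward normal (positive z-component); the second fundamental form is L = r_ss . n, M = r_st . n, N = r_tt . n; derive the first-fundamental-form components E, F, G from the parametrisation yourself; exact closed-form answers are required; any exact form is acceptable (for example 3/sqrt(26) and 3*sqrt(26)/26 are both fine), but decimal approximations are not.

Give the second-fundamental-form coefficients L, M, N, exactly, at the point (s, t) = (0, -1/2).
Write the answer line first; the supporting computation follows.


Answer: L = -18*sqrt(3841)/3841, M = -82*sqrt(3841)/3841, N = -96*sqrt(3841)/3841

z_s = 31/24, z_t = 2, z_ss = -3/4, z_st = -41/12, z_tt = -4
E = 1537/576, F = 31/12, G = 5; answer radicand W^2 = 3841/576
unnormalised second-form numerators: l = -3/4, m = -41/12, n = -4; L = l/sqrt(3841/576), and similarly M = m/sqrt(W^2), N = n/sqrt(W^2)
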